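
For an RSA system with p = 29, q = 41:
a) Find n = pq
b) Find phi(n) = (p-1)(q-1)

Step 1: n = p * q = 29 * 41 = 1189.
Step 2: phi(n) = (p-1)(q-1) = 28 * 40 = 1120.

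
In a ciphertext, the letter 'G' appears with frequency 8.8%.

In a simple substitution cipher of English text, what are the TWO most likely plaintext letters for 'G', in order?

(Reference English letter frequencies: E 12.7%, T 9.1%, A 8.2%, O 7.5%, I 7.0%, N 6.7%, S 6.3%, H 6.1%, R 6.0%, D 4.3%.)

Step 1: Observed frequency of 'G' is 8.8%.
Step 2: Compute distances to each reference frequency and sort:
  T (9.1%): difference = 0.3% <-- BEST
  A (8.2%): difference = 0.6% <-- RUNNER-UP
  O (7.5%): difference = 1.3%
  I (7.0%): difference = 1.8%
  N (6.7%): difference = 2.1%
Step 3: Most likely is 'T' (9.1%, diff 0.3%); second most likely is 'A' (8.2%, diff 0.6%).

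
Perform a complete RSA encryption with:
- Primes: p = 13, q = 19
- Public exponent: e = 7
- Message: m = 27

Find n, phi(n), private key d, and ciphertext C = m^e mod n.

Step 1: n = 13 * 19 = 247.
Step 2: phi(n) = (13-1)(19-1) = 12 * 18 = 216.
Step 3: Find d = 7^(-1) mod 216 = 31.
  Verify: 7 * 31 = 217 = 1 (mod 216).
Step 4: C = 27^7 mod 247 = 27.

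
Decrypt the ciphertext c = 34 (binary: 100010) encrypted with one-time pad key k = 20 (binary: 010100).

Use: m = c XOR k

Step 1: XOR ciphertext with key:
  Ciphertext: 100010
  Key:        010100
  XOR:        110110
Step 2: Plaintext = 110110 = 54 in decimal.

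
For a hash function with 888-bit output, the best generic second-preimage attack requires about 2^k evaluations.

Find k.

Step 1: The hash has a 888-bit output.
Step 2: Second-preimage resistance means: given a specific input x, it should be infeasible to find a different y with h(y) = h(x).
With a 888-bit output, a generic search for a second preimage costs about 2^888 evaluations (each trial matches the fixed target with probability 2^-888).
Step 3: Security level = 888 bits.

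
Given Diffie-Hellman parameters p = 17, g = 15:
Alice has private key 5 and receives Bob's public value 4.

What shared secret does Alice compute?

Step 1: s = B^a mod p = 4^5 mod 17.
  4^1 mod 17 = 4
  4^2 mod 17 = (4 * 4) mod 17 = 16
  4^3 mod 17 = (16 * 4) mod 17 = 13
  4^4 mod 17 = (13 * 4) mod 17 = 1
  4^5 mod 17 = (1 * 4) mod 17 = 4
Result: shared secret = 4.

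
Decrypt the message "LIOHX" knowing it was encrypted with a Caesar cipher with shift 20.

Step 1: Reverse the shift by subtracting 20 from each letter position.
  L (position 11) -> position (11-20) mod 26 = 17 -> R
  I (position 8) -> position (8-20) mod 26 = 14 -> O
  O (position 14) -> position (14-20) mod 26 = 20 -> U
  H (position 7) -> position (7-20) mod 26 = 13 -> N
  X (position 23) -> position (23-20) mod 26 = 3 -> D
Decrypted message: ROUND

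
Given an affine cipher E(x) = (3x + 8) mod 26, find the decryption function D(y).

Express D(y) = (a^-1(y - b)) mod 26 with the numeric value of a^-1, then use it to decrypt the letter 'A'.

Step 1: Find a^-1, the modular inverse of 3 mod 26.
Step 2: We need 3 * a^-1 = 1 (mod 26).
Step 3: 3 * 9 = 27 = 1 * 26 + 1, so a^-1 = 9.
Step 4: D(y) = 9(y - 8) mod 26.
Step 5: Apply to 'A' (y = 0): D(0) = 9 * (0 - 8) mod 26 = 9 * -8 mod 26 = 6 -> 'G'.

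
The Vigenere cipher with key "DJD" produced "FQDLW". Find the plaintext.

Step 1: Extend key: DJDDJ
Step 2: Decrypt each letter (c - k) mod 26:
  F(5) - D(3) = (5-3) mod 26 = 2 = C
  Q(16) - J(9) = (16-9) mod 26 = 7 = H
  D(3) - D(3) = (3-3) mod 26 = 0 = A
  L(11) - D(3) = (11-3) mod 26 = 8 = I
  W(22) - J(9) = (22-9) mod 26 = 13 = N
Plaintext: CHAIN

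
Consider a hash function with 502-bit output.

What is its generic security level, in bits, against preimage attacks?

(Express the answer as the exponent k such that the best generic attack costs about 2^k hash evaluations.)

Step 1: The hash has a 502-bit output.
Step 2: Preimage resistance means: given a digest h(x), it should be infeasible to find any input that hashes to it.
With a 502-bit output there are 2^502 possible digests, so a generic brute-force preimage search costs about 2^502 evaluations.
Step 3: Security level = 502 bits.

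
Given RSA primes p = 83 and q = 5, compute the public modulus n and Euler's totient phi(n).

Step 1: n = p * q = 83 * 5 = 415.
Step 2: phi(n) = (p-1)(q-1) = 82 * 4 = 328.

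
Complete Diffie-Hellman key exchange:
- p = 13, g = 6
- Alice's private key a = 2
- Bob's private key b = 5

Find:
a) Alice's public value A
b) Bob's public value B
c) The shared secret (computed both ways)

Step 1: A = g^a mod p = 6^2 mod 13 = 10.
Step 2: B = g^b mod p = 6^5 mod 13 = 2.
Step 3: Alice computes s = B^a mod p = 2^2 mod 13 = 4.
Step 4: Bob computes s = A^b mod p = 10^5 mod 13 = 4.
Both sides agree: shared secret = 4.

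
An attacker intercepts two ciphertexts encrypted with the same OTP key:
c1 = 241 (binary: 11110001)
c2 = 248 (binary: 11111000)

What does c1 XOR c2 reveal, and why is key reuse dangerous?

Step 1: c1 XOR c2 = (m1 XOR k) XOR (m2 XOR k).
Step 2: By XOR associativity/commutativity: = m1 XOR m2 XOR k XOR k = m1 XOR m2.
Step 3: 11110001 XOR 11111000 = 00001001 = 9.
Step 4: The key cancels out! An attacker learns m1 XOR m2 = 9, revealing the relationship between plaintexts.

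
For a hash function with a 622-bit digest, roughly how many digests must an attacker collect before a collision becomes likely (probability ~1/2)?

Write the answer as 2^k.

Step 1: The birthday paradox gives collision probability ~50% after sqrt(2^n) = 2^(n/2) hashes.
Step 2: For 622-bit output: 2^(622/2) = 2^311.
Step 3: Approximately 2^311 hash computations needed.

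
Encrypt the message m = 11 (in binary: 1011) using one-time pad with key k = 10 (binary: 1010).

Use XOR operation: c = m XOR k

Step 1: Write out the XOR operation bit by bit:
  Message: 1011
  Key:     1010
  XOR:     0001
Step 2: Convert to decimal: 0001 = 1.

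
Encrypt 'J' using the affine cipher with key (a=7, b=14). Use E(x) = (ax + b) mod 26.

Step 1: Convert 'J' to number: x = 9.
Step 2: E(9) = (7 * 9 + 14) mod 26 = 77 mod 26 = 25.
Step 3: Convert 25 back to letter: Z.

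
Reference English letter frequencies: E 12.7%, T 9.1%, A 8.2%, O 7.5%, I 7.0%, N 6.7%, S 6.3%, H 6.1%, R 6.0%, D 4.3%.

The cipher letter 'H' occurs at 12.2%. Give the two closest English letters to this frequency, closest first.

Step 1: Observed frequency of 'H' is 12.2%.
Step 2: Compute distances to each reference frequency and sort:
  E (12.7%): difference = 0.5% <-- BEST
  T (9.1%): difference = 3.1% <-- RUNNER-UP
  A (8.2%): difference = 4.0%
  O (7.5%): difference = 4.7%
  I (7.0%): difference = 5.2%
Step 3: Most likely is 'E' (12.7%, diff 0.5%); second most likely is 'T' (9.1%, diff 3.1%).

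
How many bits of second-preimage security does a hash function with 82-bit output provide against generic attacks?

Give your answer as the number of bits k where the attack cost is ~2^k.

Step 1: The hash has a 82-bit output.
Step 2: Second-preimage resistance means: given a specific input x, it should be infeasible to find a different y with h(y) = h(x).
With a 82-bit output, a generic search for a second preimage costs about 2^82 evaluations (each trial matches the fixed target with probability 2^-82).
Step 3: Security level = 82 bits.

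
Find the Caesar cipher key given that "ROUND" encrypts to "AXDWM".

Step 1: Compare first letters: R (position 17) -> A (position 0).
Step 2: Shift = (0 - 17) mod 26 = 9.
The shift value is 9.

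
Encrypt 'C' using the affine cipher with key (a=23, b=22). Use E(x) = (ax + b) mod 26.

Step 1: Convert 'C' to number: x = 2.
Step 2: E(2) = (23 * 2 + 22) mod 26 = 68 mod 26 = 16.
Step 3: Convert 16 back to letter: Q.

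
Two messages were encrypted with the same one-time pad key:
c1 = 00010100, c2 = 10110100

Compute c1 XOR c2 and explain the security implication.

Step 1: c1 XOR c2 = (m1 XOR k) XOR (m2 XOR k).
Step 2: By XOR associativity/commutativity: = m1 XOR m2 XOR k XOR k = m1 XOR m2.
Step 3: 00010100 XOR 10110100 = 10100000 = 160.
Step 4: The key cancels out! An attacker learns m1 XOR m2 = 160, revealing the relationship between plaintexts.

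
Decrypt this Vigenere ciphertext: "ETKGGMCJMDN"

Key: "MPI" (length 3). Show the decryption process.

Step 1: Key 'MPI' has length 3. Extended key: MPIMPIMPIMP
Step 2: Decrypt each position:
  E(4) - M(12) = 18 = S
  T(19) - P(15) = 4 = E
  K(10) - I(8) = 2 = C
  G(6) - M(12) = 20 = U
  G(6) - P(15) = 17 = R
  M(12) - I(8) = 4 = E
  C(2) - M(12) = 16 = Q
  J(9) - P(15) = 20 = U
  M(12) - I(8) = 4 = E
  D(3) - M(12) = 17 = R
  N(13) - P(15) = 24 = Y
Plaintext: SECUREQUERY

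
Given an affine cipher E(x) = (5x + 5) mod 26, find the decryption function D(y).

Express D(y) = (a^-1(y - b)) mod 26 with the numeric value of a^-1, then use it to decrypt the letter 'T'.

Step 1: Find a^-1, the modular inverse of 5 mod 26.
Step 2: We need 5 * a^-1 = 1 (mod 26).
Step 3: 5 * 21 = 105 = 4 * 26 + 1, so a^-1 = 21.
Step 4: D(y) = 21(y - 5) mod 26.
Step 5: Apply to 'T' (y = 19): D(19) = 21 * (19 - 5) mod 26 = 21 * 14 mod 26 = 8 -> 'I'.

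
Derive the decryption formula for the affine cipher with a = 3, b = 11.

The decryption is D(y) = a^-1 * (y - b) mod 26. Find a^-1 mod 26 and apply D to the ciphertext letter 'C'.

Step 1: Find a^-1, the modular inverse of 3 mod 26.
Step 2: We need 3 * a^-1 = 1 (mod 26).
Step 3: 3 * 9 = 27 = 1 * 26 + 1, so a^-1 = 9.
Step 4: D(y) = 9(y - 11) mod 26.
Step 5: Apply to 'C' (y = 2): D(2) = 9 * (2 - 11) mod 26 = 9 * -9 mod 26 = 23 -> 'X'.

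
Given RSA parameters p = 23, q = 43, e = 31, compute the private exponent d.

Step 1: n = 23 * 43 = 989.
Step 2: phi(n) = 22 * 42 = 924.
Step 3: Find d such that 31 * d = 1 (mod 924).
Step 4: d = 31^(-1) mod 924 = 775.
Verification: 31 * 775 = 24025 = 26 * 924 + 1.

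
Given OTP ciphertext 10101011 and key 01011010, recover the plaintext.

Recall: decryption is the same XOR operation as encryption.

Step 1: XOR ciphertext with key:
  Ciphertext: 10101011
  Key:        01011010
  XOR:        11110001
Step 2: Plaintext = 11110001 = 241 in decimal.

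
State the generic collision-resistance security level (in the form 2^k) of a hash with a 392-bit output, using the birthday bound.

Step 1: The birthday paradox gives collision probability ~50% after sqrt(2^n) = 2^(n/2) hashes.
Step 2: For 392-bit output: 2^(392/2) = 2^196.
Step 3: Approximately 2^196 hash computations needed.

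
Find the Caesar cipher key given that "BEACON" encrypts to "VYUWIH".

Step 1: Compare first letters: B (position 1) -> V (position 21).
Step 2: Shift = (21 - 1) mod 26 = 20.
The shift value is 20.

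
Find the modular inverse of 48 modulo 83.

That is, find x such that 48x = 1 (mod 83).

Step 1: We need x such that 48 * x = 1 (mod 83).
Step 2: Using the extended Euclidean algorithm or trial:
  48 * 64 = 3072 = 37 * 83 + 1.
Step 3: Since 3072 mod 83 = 1, the inverse is x = 64.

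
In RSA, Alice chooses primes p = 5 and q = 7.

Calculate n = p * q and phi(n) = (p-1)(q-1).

Step 1: n = p * q = 5 * 7 = 35.
Step 2: phi(n) = (p-1)(q-1) = 4 * 6 = 24.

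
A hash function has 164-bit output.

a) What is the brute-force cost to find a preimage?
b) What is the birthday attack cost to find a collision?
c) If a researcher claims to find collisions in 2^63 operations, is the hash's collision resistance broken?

Step 1: Preimage resistance requires brute-force of 2^164 operations.
Step 2: Collision resistance (birthday bound) = 2^(164/2) = 2^82.
Step 3: The claimed attack costs 2^63 operations.
Step 4: Since 2^63 < 2^82, the claimed attack beats the generic birthday bound, so collision resistance is broken.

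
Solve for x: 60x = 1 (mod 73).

Step 1: We need x such that 60 * x = 1 (mod 73).
Step 2: Using the extended Euclidean algorithm or trial:
  60 * 28 = 1680 = 23 * 73 + 1.
Step 3: Since 1680 mod 73 = 1, the inverse is x = 28.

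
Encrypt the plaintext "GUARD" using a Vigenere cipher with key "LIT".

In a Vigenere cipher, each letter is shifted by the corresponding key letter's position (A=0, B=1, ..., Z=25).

Step 1: Repeat key to match plaintext length:
  Plaintext: GUARD
  Key:       LITLI
Step 2: Encrypt each letter:
  G(6) + L(11) = (6+11) mod 26 = 17 = R
  U(20) + I(8) = (20+8) mod 26 = 2 = C
  A(0) + T(19) = (0+19) mod 26 = 19 = T
  R(17) + L(11) = (17+11) mod 26 = 2 = C
  D(3) + I(8) = (3+8) mod 26 = 11 = L
Ciphertext: RCTCL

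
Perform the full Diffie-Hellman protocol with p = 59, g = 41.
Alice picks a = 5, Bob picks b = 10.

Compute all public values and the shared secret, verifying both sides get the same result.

Step 1: A = g^a mod p = 41^5 mod 59 = 25.
Step 2: B = g^b mod p = 41^10 mod 59 = 35.
Step 3: Alice computes s = B^a mod p = 35^5 mod 59 = 16.
Step 4: Bob computes s = A^b mod p = 25^10 mod 59 = 16.
Both sides agree: shared secret = 16.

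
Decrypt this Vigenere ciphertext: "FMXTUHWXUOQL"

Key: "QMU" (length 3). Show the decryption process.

Step 1: Key 'QMU' has length 3. Extended key: QMUQMUQMUQMU
Step 2: Decrypt each position:
  F(5) - Q(16) = 15 = P
  M(12) - M(12) = 0 = A
  X(23) - U(20) = 3 = D
  T(19) - Q(16) = 3 = D
  U(20) - M(12) = 8 = I
  H(7) - U(20) = 13 = N
  W(22) - Q(16) = 6 = G
  X(23) - M(12) = 11 = L
  U(20) - U(20) = 0 = A
  O(14) - Q(16) = 24 = Y
  Q(16) - M(12) = 4 = E
  L(11) - U(20) = 17 = R
Plaintext: PADDINGLAYER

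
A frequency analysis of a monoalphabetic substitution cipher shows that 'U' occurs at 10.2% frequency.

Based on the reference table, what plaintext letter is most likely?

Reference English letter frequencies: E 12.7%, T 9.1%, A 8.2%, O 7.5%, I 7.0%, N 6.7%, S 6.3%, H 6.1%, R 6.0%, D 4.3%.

Step 1: The observed frequency is 10.2%.
Step 2: Compare with English frequencies:
  E: 12.7% (difference: 2.5%)
  T: 9.1% (difference: 1.1%) <-- closest
  A: 8.2% (difference: 2.0%)
  O: 7.5% (difference: 2.7%)
  I: 7.0% (difference: 3.2%)
  N: 6.7% (difference: 3.5%)
  S: 6.3% (difference: 3.9%)
  H: 6.1% (difference: 4.1%)
  R: 6.0% (difference: 4.2%)
  D: 4.3% (difference: 5.9%)
Step 3: 'U' most likely represents 'T' (frequency 9.1%).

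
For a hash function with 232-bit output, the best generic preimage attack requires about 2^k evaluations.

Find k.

Step 1: The hash has a 232-bit output.
Step 2: Preimage resistance means: given a digest h(x), it should be infeasible to find any input that hashes to it.
With a 232-bit output there are 2^232 possible digests, so a generic brute-force preimage search costs about 2^232 evaluations.
Step 3: Security level = 232 bits.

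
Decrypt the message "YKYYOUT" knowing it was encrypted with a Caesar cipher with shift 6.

Step 1: Reverse the shift by subtracting 6 from each letter position.
  Y (position 24) -> position (24-6) mod 26 = 18 -> S
  K (position 10) -> position (10-6) mod 26 = 4 -> E
  Y (position 24) -> position (24-6) mod 26 = 18 -> S
  Y (position 24) -> position (24-6) mod 26 = 18 -> S
  O (position 14) -> position (14-6) mod 26 = 8 -> I
  U (position 20) -> position (20-6) mod 26 = 14 -> O
  T (position 19) -> position (19-6) mod 26 = 13 -> N
Decrypted message: SESSION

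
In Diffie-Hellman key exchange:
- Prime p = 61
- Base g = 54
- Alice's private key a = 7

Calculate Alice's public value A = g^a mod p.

Step 1: A = g^a mod p = 54^7 mod 61.
  54^1 mod 61 = 54
  54^2 mod 61 = (54 * 54) mod 61 = 49
  54^3 mod 61 = (49 * 54) mod 61 = 23
  54^4 mod 61 = (23 * 54) mod 61 = 22
  54^5 mod 61 = (22 * 54) mod 61 = 29
  54^6 mod 61 = (29 * 54) mod 61 = 41
  54^7 mod 61 = (41 * 54) mod 61 = 18
Result: A = 18.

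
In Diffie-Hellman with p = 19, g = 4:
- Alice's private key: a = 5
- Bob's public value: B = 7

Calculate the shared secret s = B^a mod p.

Step 1: s = B^a mod p = 7^5 mod 19.
  7^1 mod 19 = 7
  7^2 mod 19 = (7 * 7) mod 19 = 11
  7^3 mod 19 = (11 * 7) mod 19 = 1
  7^4 mod 19 = (1 * 7) mod 19 = 7
  7^5 mod 19 = (7 * 7) mod 19 = 11
Result: shared secret = 11.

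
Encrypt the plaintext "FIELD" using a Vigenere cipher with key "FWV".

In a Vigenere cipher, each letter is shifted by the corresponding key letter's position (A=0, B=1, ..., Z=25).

Step 1: Repeat key to match plaintext length:
  Plaintext: FIELD
  Key:       FWVFW
Step 2: Encrypt each letter:
  F(5) + F(5) = (5+5) mod 26 = 10 = K
  I(8) + W(22) = (8+22) mod 26 = 4 = E
  E(4) + V(21) = (4+21) mod 26 = 25 = Z
  L(11) + F(5) = (11+5) mod 26 = 16 = Q
  D(3) + W(22) = (3+22) mod 26 = 25 = Z
Ciphertext: KEZQZ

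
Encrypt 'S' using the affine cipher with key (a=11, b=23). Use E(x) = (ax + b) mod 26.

Step 1: Convert 'S' to number: x = 18.
Step 2: E(18) = (11 * 18 + 23) mod 26 = 221 mod 26 = 13.
Step 3: Convert 13 back to letter: N.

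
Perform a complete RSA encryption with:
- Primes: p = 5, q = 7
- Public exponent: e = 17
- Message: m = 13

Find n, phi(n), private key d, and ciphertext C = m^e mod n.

Step 1: n = 5 * 7 = 35.
Step 2: phi(n) = (5-1)(7-1) = 4 * 6 = 24.
Step 3: Find d = 17^(-1) mod 24 = 17.
  Verify: 17 * 17 = 289 = 1 (mod 24).
Step 4: C = 13^17 mod 35 = 13.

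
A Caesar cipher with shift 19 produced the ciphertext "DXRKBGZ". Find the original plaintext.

Step 1: Reverse the shift by subtracting 19 from each letter position.
  D (position 3) -> position (3-19) mod 26 = 10 -> K
  X (position 23) -> position (23-19) mod 26 = 4 -> E
  R (position 17) -> position (17-19) mod 26 = 24 -> Y
  K (position 10) -> position (10-19) mod 26 = 17 -> R
  B (position 1) -> position (1-19) mod 26 = 8 -> I
  G (position 6) -> position (6-19) mod 26 = 13 -> N
  Z (position 25) -> position (25-19) mod 26 = 6 -> G
Decrypted message: KEYRING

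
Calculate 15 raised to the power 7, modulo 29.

Step 1: Compute 15^7 mod 29 step by step, reducing modulo 29 at each step.
  15^1 mod 29 = 15
  15^2 mod 29 = (15 * 15) mod 29 = 22
  15^3 mod 29 = (22 * 15) mod 29 = 11
  15^4 mod 29 = (11 * 15) mod 29 = 20
  15^5 mod 29 = (20 * 15) mod 29 = 10
  15^6 mod 29 = (10 * 15) mod 29 = 5
  15^7 mod 29 = (5 * 15) mod 29 = 17
Step 2: Result = 17.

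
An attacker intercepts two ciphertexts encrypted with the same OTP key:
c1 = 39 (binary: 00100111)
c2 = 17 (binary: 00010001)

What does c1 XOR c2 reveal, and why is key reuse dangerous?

Step 1: c1 XOR c2 = (m1 XOR k) XOR (m2 XOR k).
Step 2: By XOR associativity/commutativity: = m1 XOR m2 XOR k XOR k = m1 XOR m2.
Step 3: 00100111 XOR 00010001 = 00110110 = 54.
Step 4: The key cancels out! An attacker learns m1 XOR m2 = 54, revealing the relationship between plaintexts.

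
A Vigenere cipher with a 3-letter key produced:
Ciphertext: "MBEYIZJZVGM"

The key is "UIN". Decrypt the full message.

Step 1: Key 'UIN' has length 3. Extended key: UINUINUINUI
Step 2: Decrypt each position:
  M(12) - U(20) = 18 = S
  B(1) - I(8) = 19 = T
  E(4) - N(13) = 17 = R
  Y(24) - U(20) = 4 = E
  I(8) - I(8) = 0 = A
  Z(25) - N(13) = 12 = M
  J(9) - U(20) = 15 = P
  Z(25) - I(8) = 17 = R
  V(21) - N(13) = 8 = I
  G(6) - U(20) = 12 = M
  M(12) - I(8) = 4 = E
Plaintext: STREAMPRIME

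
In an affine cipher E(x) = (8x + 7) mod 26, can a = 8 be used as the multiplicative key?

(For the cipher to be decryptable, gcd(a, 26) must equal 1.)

Step 1: Compute gcd(8, 26).
Step 2: gcd(8, 26) = 2.
Since gcd = 2 != 1, 8 shares a common factor with 26, so it cannot be used.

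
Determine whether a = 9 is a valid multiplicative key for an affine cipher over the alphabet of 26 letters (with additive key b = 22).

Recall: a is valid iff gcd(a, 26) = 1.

Step 1: Compute gcd(9, 26).
Step 2: gcd(9, 26) = 1.
Since gcd = 1, 9 is coprime with 26, so it is a valid key.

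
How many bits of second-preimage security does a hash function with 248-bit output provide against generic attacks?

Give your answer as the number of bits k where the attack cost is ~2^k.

Step 1: The hash has a 248-bit output.
Step 2: Second-preimage resistance means: given a specific input x, it should be infeasible to find a different y with h(y) = h(x).
With a 248-bit output, a generic search for a second preimage costs about 2^248 evaluations (each trial matches the fixed target with probability 2^-248).
Step 3: Security level = 248 bits.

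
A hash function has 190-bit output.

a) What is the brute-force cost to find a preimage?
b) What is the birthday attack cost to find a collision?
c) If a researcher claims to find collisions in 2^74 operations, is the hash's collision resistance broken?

Step 1: Preimage resistance requires brute-force of 2^190 operations.
Step 2: Collision resistance (birthday bound) = 2^(190/2) = 2^95.
Step 3: The claimed attack costs 2^74 operations.
Step 4: Since 2^74 < 2^95, the claimed attack beats the generic birthday bound, so collision resistance is broken.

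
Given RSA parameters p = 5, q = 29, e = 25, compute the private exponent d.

Step 1: n = 5 * 29 = 145.
Step 2: phi(n) = 4 * 28 = 112.
Step 3: Find d such that 25 * d = 1 (mod 112).
Step 4: d = 25^(-1) mod 112 = 9.
Verification: 25 * 9 = 225 = 2 * 112 + 1.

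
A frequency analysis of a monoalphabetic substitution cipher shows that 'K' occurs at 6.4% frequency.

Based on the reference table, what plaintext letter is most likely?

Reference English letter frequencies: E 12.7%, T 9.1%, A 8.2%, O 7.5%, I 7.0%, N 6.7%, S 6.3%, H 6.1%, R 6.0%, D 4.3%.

Step 1: The observed frequency is 6.4%.
Step 2: Compare with English frequencies:
  E: 12.7% (difference: 6.3%)
  T: 9.1% (difference: 2.7%)
  A: 8.2% (difference: 1.8%)
  O: 7.5% (difference: 1.1%)
  I: 7.0% (difference: 0.6%)
  N: 6.7% (difference: 0.3%)
  S: 6.3% (difference: 0.1%) <-- closest
  H: 6.1% (difference: 0.3%)
  R: 6.0% (difference: 0.4%)
  D: 4.3% (difference: 2.1%)
Step 3: 'K' most likely represents 'S' (frequency 6.3%).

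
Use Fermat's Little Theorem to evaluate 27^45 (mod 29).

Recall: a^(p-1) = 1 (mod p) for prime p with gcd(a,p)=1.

Step 1: Since 29 is prime, by Fermat's Little Theorem: 27^28 = 1 (mod 29).
Step 2: Reduce exponent: 45 mod 28 = 17.
Step 3: So 27^45 = 27^17 (mod 29).
Step 4: 27^17 mod 29 = 8.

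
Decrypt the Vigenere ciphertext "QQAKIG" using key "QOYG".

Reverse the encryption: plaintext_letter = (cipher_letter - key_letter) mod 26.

Step 1: Extend key: QOYGQO
Step 2: Decrypt each letter (c - k) mod 26:
  Q(16) - Q(16) = (16-16) mod 26 = 0 = A
  Q(16) - O(14) = (16-14) mod 26 = 2 = C
  A(0) - Y(24) = (0-24) mod 26 = 2 = C
  K(10) - G(6) = (10-6) mod 26 = 4 = E
  I(8) - Q(16) = (8-16) mod 26 = 18 = S
  G(6) - O(14) = (6-14) mod 26 = 18 = S
Plaintext: ACCESS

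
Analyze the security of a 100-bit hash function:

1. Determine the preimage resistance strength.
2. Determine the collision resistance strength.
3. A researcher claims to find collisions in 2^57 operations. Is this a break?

Step 1: Preimage resistance requires brute-force of 2^100 operations.
Step 2: Collision resistance (birthday bound) = 2^(100/2) = 2^50.
Step 3: The claimed attack costs 2^57 operations.
Step 4: Since 2^57 >= 2^50, the claimed attack is no faster than the generic birthday attack, so this does not break collision resistance.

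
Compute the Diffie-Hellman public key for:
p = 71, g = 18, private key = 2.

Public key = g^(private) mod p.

Step 1: A = g^a mod p = 18^2 mod 71.
  18^1 mod 71 = 18
  18^2 mod 71 = (18 * 18) mod 71 = 40
Result: A = 40.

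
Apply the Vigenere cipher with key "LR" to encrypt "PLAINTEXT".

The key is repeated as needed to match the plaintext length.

Step 1: Repeat key to match plaintext length:
  Plaintext: PLAINTEXT
  Key:       LRLRLRLRL
Step 2: Encrypt each letter:
  P(15) + L(11) = (15+11) mod 26 = 0 = A
  L(11) + R(17) = (11+17) mod 26 = 2 = C
  A(0) + L(11) = (0+11) mod 26 = 11 = L
  I(8) + R(17) = (8+17) mod 26 = 25 = Z
  N(13) + L(11) = (13+11) mod 26 = 24 = Y
  T(19) + R(17) = (19+17) mod 26 = 10 = K
  E(4) + L(11) = (4+11) mod 26 = 15 = P
  X(23) + R(17) = (23+17) mod 26 = 14 = O
  T(19) + L(11) = (19+11) mod 26 = 4 = E
Ciphertext: ACLZYKPOE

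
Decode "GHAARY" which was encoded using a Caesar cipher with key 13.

Step 1: Reverse the shift by subtracting 13 from each letter position.
  G (position 6) -> position (6-13) mod 26 = 19 -> T
  H (position 7) -> position (7-13) mod 26 = 20 -> U
  A (position 0) -> position (0-13) mod 26 = 13 -> N
  A (position 0) -> position (0-13) mod 26 = 13 -> N
  R (position 17) -> position (17-13) mod 26 = 4 -> E
  Y (position 24) -> position (24-13) mod 26 = 11 -> L
Decrypted message: TUNNEL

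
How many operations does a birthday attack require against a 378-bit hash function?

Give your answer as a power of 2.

Step 1: The birthday paradox gives collision probability ~50% after sqrt(2^n) = 2^(n/2) hashes.
Step 2: For 378-bit output: 2^(378/2) = 2^189.
Step 3: Approximately 2^189 hash computations needed.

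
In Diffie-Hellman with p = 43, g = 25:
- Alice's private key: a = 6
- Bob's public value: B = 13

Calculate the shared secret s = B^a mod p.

Step 1: s = B^a mod p = 13^6 mod 43.
  13^1 mod 43 = 13
  13^2 mod 43 = (13 * 13) mod 43 = 40
  13^3 mod 43 = (40 * 13) mod 43 = 4
  13^4 mod 43 = (4 * 13) mod 43 = 9
  13^5 mod 43 = (9 * 13) mod 43 = 31
  13^6 mod 43 = (31 * 13) mod 43 = 16
Result: shared secret = 16.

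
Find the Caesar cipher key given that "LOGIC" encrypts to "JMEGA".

Step 1: Compare first letters: L (position 11) -> J (position 9).
Step 2: Shift = (9 - 11) mod 26 = 24.
The shift value is 24.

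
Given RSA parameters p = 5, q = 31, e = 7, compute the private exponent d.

Step 1: n = 5 * 31 = 155.
Step 2: phi(n) = 4 * 30 = 120.
Step 3: Find d such that 7 * d = 1 (mod 120).
Step 4: d = 7^(-1) mod 120 = 103.
Verification: 7 * 103 = 721 = 6 * 120 + 1.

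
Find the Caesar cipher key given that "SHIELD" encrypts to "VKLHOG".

Step 1: Compare first letters: S (position 18) -> V (position 21).
Step 2: Shift = (21 - 18) mod 26 = 3.
The shift value is 3.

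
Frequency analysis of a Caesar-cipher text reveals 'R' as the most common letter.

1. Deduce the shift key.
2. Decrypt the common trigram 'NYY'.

Step 1: In English, 'E' is the most frequent letter (12.7%).
Step 2: The most frequent ciphertext letter is 'R' (position 17).
Step 3: Shift = (17 - 4) mod 26 = 13.
Step 4: Decrypt 'NYY' by shifting back 13:
  N -> A
  Y -> L
  Y -> L
Step 5: 'NYY' decrypts to 'ALL'.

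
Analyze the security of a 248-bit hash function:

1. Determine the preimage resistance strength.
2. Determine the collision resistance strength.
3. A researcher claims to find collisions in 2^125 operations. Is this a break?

Step 1: Preimage resistance requires brute-force of 2^248 operations.
Step 2: Collision resistance (birthday bound) = 2^(248/2) = 2^124.
Step 3: The claimed attack costs 2^125 operations.
Step 4: Since 2^125 >= 2^124, the claimed attack is no faster than the generic birthday attack, so this does not break collision resistance.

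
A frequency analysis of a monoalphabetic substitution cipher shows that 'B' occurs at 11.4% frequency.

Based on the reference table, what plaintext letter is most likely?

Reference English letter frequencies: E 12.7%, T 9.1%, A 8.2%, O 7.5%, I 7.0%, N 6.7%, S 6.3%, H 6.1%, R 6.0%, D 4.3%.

Step 1: The observed frequency is 11.4%.
Step 2: Compare with English frequencies:
  E: 12.7% (difference: 1.3%) <-- closest
  T: 9.1% (difference: 2.3%)
  A: 8.2% (difference: 3.2%)
  O: 7.5% (difference: 3.9%)
  I: 7.0% (difference: 4.4%)
  N: 6.7% (difference: 4.7%)
  S: 6.3% (difference: 5.1%)
  H: 6.1% (difference: 5.3%)
  R: 6.0% (difference: 5.4%)
  D: 4.3% (difference: 7.1%)
Step 3: 'B' most likely represents 'E' (frequency 12.7%).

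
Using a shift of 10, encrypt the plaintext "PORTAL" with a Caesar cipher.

Step 1: For each letter, shift forward by 10 positions (mod 26).
  P (position 15) -> position (15+10) mod 26 = 25 -> Z
  O (position 14) -> position (14+10) mod 26 = 24 -> Y
  R (position 17) -> position (17+10) mod 26 = 1 -> B
  T (position 19) -> position (19+10) mod 26 = 3 -> D
  A (position 0) -> position (0+10) mod 26 = 10 -> K
  L (position 11) -> position (11+10) mod 26 = 21 -> V
Result: ZYBDKV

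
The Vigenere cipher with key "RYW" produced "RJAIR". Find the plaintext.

Step 1: Extend key: RYWRY
Step 2: Decrypt each letter (c - k) mod 26:
  R(17) - R(17) = (17-17) mod 26 = 0 = A
  J(9) - Y(24) = (9-24) mod 26 = 11 = L
  A(0) - W(22) = (0-22) mod 26 = 4 = E
  I(8) - R(17) = (8-17) mod 26 = 17 = R
  R(17) - Y(24) = (17-24) mod 26 = 19 = T
Plaintext: ALERT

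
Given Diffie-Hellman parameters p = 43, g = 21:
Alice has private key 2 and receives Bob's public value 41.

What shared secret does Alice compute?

Step 1: s = B^a mod p = 41^2 mod 43.
  41^1 mod 43 = 41
  41^2 mod 43 = (41 * 41) mod 43 = 4
Result: shared secret = 4.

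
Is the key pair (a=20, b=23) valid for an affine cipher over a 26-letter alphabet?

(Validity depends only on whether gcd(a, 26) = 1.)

Step 1: Compute gcd(20, 26).
Step 2: gcd(20, 26) = 2.
Since gcd = 2 != 1, 20 shares a common factor with 26, so it cannot be used.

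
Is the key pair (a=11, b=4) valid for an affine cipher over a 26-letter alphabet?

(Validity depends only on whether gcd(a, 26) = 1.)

Step 1: Compute gcd(11, 26).
Step 2: gcd(11, 26) = 1.
Since gcd = 1, 11 is coprime with 26, so it is a valid key.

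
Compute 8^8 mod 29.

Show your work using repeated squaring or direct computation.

Step 1: Compute 8^8 mod 29 step by step, reducing modulo 29 at each step.
  8^1 mod 29 = 8
  8^2 mod 29 = (8 * 8) mod 29 = 6
  8^3 mod 29 = (6 * 8) mod 29 = 19
  8^4 mod 29 = (19 * 8) mod 29 = 7
  8^5 mod 29 = (7 * 8) mod 29 = 27
  8^6 mod 29 = (27 * 8) mod 29 = 13
  8^7 mod 29 = (13 * 8) mod 29 = 17
  8^8 mod 29 = (17 * 8) mod 29 = 20
Step 2: Result = 20.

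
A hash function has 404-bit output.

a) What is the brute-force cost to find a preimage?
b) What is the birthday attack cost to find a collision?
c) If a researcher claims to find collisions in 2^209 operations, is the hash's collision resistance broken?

Step 1: Preimage resistance requires brute-force of 2^404 operations.
Step 2: Collision resistance (birthday bound) = 2^(404/2) = 2^202.
Step 3: The claimed attack costs 2^209 operations.
Step 4: Since 2^209 >= 2^202, the claimed attack is no faster than the generic birthday attack, so this does not break collision resistance.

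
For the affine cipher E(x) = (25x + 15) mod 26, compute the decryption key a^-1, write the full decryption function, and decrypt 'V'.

Step 1: Find a^-1, the modular inverse of 25 mod 26.
Step 2: We need 25 * a^-1 = 1 (mod 26).
Step 3: 25 * 25 = 625 = 24 * 26 + 1, so a^-1 = 25.
Step 4: D(y) = 25(y - 15) mod 26.
Step 5: Apply to 'V' (y = 21): D(21) = 25 * (21 - 15) mod 26 = 25 * 6 mod 26 = 20 -> 'U'.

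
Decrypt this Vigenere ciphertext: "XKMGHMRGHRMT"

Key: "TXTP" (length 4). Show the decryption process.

Step 1: Key 'TXTP' has length 4. Extended key: TXTPTXTPTXTP
Step 2: Decrypt each position:
  X(23) - T(19) = 4 = E
  K(10) - X(23) = 13 = N
  M(12) - T(19) = 19 = T
  G(6) - P(15) = 17 = R
  H(7) - T(19) = 14 = O
  M(12) - X(23) = 15 = P
  R(17) - T(19) = 24 = Y
  G(6) - P(15) = 17 = R
  H(7) - T(19) = 14 = O
  R(17) - X(23) = 20 = U
  M(12) - T(19) = 19 = T
  T(19) - P(15) = 4 = E
Plaintext: ENTROPYROUTE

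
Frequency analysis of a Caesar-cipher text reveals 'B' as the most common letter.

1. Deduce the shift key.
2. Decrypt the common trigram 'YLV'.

Step 1: In English, 'E' is the most frequent letter (12.7%).
Step 2: The most frequent ciphertext letter is 'B' (position 1).
Step 3: Shift = (1 - 4) mod 26 = 23.
Step 4: Decrypt 'YLV' by shifting back 23:
  Y -> B
  L -> O
  V -> Y
Step 5: 'YLV' decrypts to 'BOY'.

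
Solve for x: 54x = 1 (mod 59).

Step 1: We need x such that 54 * x = 1 (mod 59).
Step 2: Using the extended Euclidean algorithm or trial:
  54 * 47 = 2538 = 43 * 59 + 1.
Step 3: Since 2538 mod 59 = 1, the inverse is x = 47.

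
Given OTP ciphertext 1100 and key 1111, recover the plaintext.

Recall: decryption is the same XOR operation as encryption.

Step 1: XOR ciphertext with key:
  Ciphertext: 1100
  Key:        1111
  XOR:        0011
Step 2: Plaintext = 0011 = 3 in decimal.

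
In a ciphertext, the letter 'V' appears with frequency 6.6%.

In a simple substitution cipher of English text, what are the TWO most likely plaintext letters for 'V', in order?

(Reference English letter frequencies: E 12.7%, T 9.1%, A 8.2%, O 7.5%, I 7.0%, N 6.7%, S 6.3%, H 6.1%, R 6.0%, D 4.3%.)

Step 1: Observed frequency of 'V' is 6.6%.
Step 2: Compute distances to each reference frequency and sort:
  N (6.7%): difference = 0.1% <-- BEST
  S (6.3%): difference = 0.3% <-- RUNNER-UP
  I (7.0%): difference = 0.4%
  H (6.1%): difference = 0.5%
  R (6.0%): difference = 0.6%
Step 3: Most likely is 'N' (6.7%, diff 0.1%); second most likely is 'S' (6.3%, diff 0.3%).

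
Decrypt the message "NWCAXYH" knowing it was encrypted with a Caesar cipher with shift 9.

Step 1: Reverse the shift by subtracting 9 from each letter position.
  N (position 13) -> position (13-9) mod 26 = 4 -> E
  W (position 22) -> position (22-9) mod 26 = 13 -> N
  C (position 2) -> position (2-9) mod 26 = 19 -> T
  A (position 0) -> position (0-9) mod 26 = 17 -> R
  X (position 23) -> position (23-9) mod 26 = 14 -> O
  Y (position 24) -> position (24-9) mod 26 = 15 -> P
  H (position 7) -> position (7-9) mod 26 = 24 -> Y
Decrypted message: ENTROPY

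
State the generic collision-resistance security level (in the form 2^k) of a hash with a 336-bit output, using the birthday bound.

Step 1: The birthday paradox gives collision probability ~50% after sqrt(2^n) = 2^(n/2) hashes.
Step 2: For 336-bit output: 2^(336/2) = 2^168.
Step 3: Approximately 2^168 hash computations needed.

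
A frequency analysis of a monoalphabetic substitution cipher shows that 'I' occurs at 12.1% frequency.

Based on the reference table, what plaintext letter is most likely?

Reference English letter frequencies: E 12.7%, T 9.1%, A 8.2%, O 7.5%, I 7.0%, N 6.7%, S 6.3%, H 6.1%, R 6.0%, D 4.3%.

Step 1: The observed frequency is 12.1%.
Step 2: Compare with English frequencies:
  E: 12.7% (difference: 0.6%) <-- closest
  T: 9.1% (difference: 3.0%)
  A: 8.2% (difference: 3.9%)
  O: 7.5% (difference: 4.6%)
  I: 7.0% (difference: 5.1%)
  N: 6.7% (difference: 5.4%)
  S: 6.3% (difference: 5.8%)
  H: 6.1% (difference: 6.0%)
  R: 6.0% (difference: 6.1%)
  D: 4.3% (difference: 7.8%)
Step 3: 'I' most likely represents 'E' (frequency 12.7%).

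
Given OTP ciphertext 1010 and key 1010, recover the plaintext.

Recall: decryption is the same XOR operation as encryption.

Step 1: XOR ciphertext with key:
  Ciphertext: 1010
  Key:        1010
  XOR:        0000
Step 2: Plaintext = 0000 = 0 in decimal.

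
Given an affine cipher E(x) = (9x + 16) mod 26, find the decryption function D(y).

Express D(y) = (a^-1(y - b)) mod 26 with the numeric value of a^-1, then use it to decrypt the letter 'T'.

Step 1: Find a^-1, the modular inverse of 9 mod 26.
Step 2: We need 9 * a^-1 = 1 (mod 26).
Step 3: 9 * 3 = 27 = 1 * 26 + 1, so a^-1 = 3.
Step 4: D(y) = 3(y - 16) mod 26.
Step 5: Apply to 'T' (y = 19): D(19) = 3 * (19 - 16) mod 26 = 3 * 3 mod 26 = 9 -> 'J'.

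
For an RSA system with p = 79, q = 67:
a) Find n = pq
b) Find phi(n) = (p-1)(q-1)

Step 1: n = p * q = 79 * 67 = 5293.
Step 2: phi(n) = (p-1)(q-1) = 78 * 66 = 5148.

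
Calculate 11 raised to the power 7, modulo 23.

Step 1: Compute 11^7 mod 23 step by step, reducing modulo 23 at each step.
  11^1 mod 23 = 11
  11^2 mod 23 = (11 * 11) mod 23 = 6
  11^3 mod 23 = (6 * 11) mod 23 = 20
  11^4 mod 23 = (20 * 11) mod 23 = 13
  11^5 mod 23 = (13 * 11) mod 23 = 5
  11^6 mod 23 = (5 * 11) mod 23 = 9
  11^7 mod 23 = (9 * 11) mod 23 = 7
Step 2: Result = 7.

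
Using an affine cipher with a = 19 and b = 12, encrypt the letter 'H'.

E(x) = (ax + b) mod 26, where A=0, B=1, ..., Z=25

Step 1: Convert 'H' to number: x = 7.
Step 2: E(7) = (19 * 7 + 12) mod 26 = 145 mod 26 = 15.
Step 3: Convert 15 back to letter: P.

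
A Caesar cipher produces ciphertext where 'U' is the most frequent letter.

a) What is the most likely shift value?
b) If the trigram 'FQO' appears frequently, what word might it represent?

Step 1: In English, 'E' is the most frequent letter (12.7%).
Step 2: The most frequent ciphertext letter is 'U' (position 20).
Step 3: Shift = (20 - 4) mod 26 = 16.
Step 4: Decrypt 'FQO' by shifting back 16:
  F -> P
  Q -> A
  O -> Y
Step 5: 'FQO' decrypts to 'PAY'.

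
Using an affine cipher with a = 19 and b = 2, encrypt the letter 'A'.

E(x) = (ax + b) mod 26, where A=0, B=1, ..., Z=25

Step 1: Convert 'A' to number: x = 0.
Step 2: E(0) = (19 * 0 + 2) mod 26 = 2 mod 26 = 2.
Step 3: Convert 2 back to letter: C.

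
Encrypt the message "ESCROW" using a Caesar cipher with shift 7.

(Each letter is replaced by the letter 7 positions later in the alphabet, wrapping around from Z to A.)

Step 1: For each letter, shift forward by 7 positions (mod 26).
  E (position 4) -> position (4+7) mod 26 = 11 -> L
  S (position 18) -> position (18+7) mod 26 = 25 -> Z
  C (position 2) -> position (2+7) mod 26 = 9 -> J
  R (position 17) -> position (17+7) mod 26 = 24 -> Y
  O (position 14) -> position (14+7) mod 26 = 21 -> V
  W (position 22) -> position (22+7) mod 26 = 3 -> D
Result: LZJYVD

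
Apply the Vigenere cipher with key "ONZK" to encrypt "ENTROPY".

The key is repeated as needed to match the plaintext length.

Step 1: Repeat key to match plaintext length:
  Plaintext: ENTROPY
  Key:       ONZKONZ
Step 2: Encrypt each letter:
  E(4) + O(14) = (4+14) mod 26 = 18 = S
  N(13) + N(13) = (13+13) mod 26 = 0 = A
  T(19) + Z(25) = (19+25) mod 26 = 18 = S
  R(17) + K(10) = (17+10) mod 26 = 1 = B
  O(14) + O(14) = (14+14) mod 26 = 2 = C
  P(15) + N(13) = (15+13) mod 26 = 2 = C
  Y(24) + Z(25) = (24+25) mod 26 = 23 = X
Ciphertext: SASBCCX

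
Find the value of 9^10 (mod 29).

Step 1: Compute 9^10 mod 29 step by step, reducing modulo 29 at each step.
  9^1 mod 29 = 9
  9^2 mod 29 = (9 * 9) mod 29 = 23
  9^3 mod 29 = (23 * 9) mod 29 = 4
  9^4 mod 29 = (4 * 9) mod 29 = 7
  9^5 mod 29 = (7 * 9) mod 29 = 5
  9^6 mod 29 = (5 * 9) mod 29 = 16
  9^7 mod 29 = (16 * 9) mod 29 = 28
  9^8 mod 29 = (28 * 9) mod 29 = 20
  9^9 mod 29 = (20 * 9) mod 29 = 6
  9^10 mod 29 = (6 * 9) mod 29 = 25
Step 2: Result = 25.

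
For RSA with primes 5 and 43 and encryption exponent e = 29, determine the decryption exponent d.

Step 1: n = 5 * 43 = 215.
Step 2: phi(n) = 4 * 42 = 168.
Step 3: Find d such that 29 * d = 1 (mod 168).
Step 4: d = 29^(-1) mod 168 = 29.
Verification: 29 * 29 = 841 = 5 * 168 + 1.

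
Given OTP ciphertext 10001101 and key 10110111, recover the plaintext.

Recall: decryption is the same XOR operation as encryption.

Step 1: XOR ciphertext with key:
  Ciphertext: 10001101
  Key:        10110111
  XOR:        00111010
Step 2: Plaintext = 00111010 = 58 in decimal.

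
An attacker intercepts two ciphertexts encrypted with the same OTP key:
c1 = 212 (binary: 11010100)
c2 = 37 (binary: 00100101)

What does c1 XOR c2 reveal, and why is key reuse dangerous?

Step 1: c1 XOR c2 = (m1 XOR k) XOR (m2 XOR k).
Step 2: By XOR associativity/commutativity: = m1 XOR m2 XOR k XOR k = m1 XOR m2.
Step 3: 11010100 XOR 00100101 = 11110001 = 241.
Step 4: The key cancels out! An attacker learns m1 XOR m2 = 241, revealing the relationship between plaintexts.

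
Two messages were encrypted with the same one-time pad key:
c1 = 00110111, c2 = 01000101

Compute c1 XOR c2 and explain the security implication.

Step 1: c1 XOR c2 = (m1 XOR k) XOR (m2 XOR k).
Step 2: By XOR associativity/commutativity: = m1 XOR m2 XOR k XOR k = m1 XOR m2.
Step 3: 00110111 XOR 01000101 = 01110010 = 114.
Step 4: The key cancels out! An attacker learns m1 XOR m2 = 114, revealing the relationship between plaintexts.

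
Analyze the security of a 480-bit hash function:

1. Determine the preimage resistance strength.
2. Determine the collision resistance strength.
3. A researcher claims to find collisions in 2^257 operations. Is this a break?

Step 1: Preimage resistance requires brute-force of 2^480 operations.
Step 2: Collision resistance (birthday bound) = 2^(480/2) = 2^240.
Step 3: The claimed attack costs 2^257 operations.
Step 4: Since 2^257 >= 2^240, the claimed attack is no faster than the generic birthday attack, so this does not break collision resistance.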